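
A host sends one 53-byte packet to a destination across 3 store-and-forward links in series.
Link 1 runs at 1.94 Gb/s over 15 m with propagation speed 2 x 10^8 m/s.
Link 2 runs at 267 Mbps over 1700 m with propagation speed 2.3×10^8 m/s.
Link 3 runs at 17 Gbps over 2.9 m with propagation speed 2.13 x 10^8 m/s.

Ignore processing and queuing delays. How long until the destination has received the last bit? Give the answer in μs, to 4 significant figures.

9.311 μs

L = 53 × 8 = 424 bits.
Transmission delays (L/R per hop): 0.218557, 1.58801, 0.0249412 μs; sum = 1.83151 μs.
Propagation delays (d/s per hop): 0.075, 7.3913, 0.013615 μs; sum = 7.47992 μs.
End-to-end = 9.311 μs.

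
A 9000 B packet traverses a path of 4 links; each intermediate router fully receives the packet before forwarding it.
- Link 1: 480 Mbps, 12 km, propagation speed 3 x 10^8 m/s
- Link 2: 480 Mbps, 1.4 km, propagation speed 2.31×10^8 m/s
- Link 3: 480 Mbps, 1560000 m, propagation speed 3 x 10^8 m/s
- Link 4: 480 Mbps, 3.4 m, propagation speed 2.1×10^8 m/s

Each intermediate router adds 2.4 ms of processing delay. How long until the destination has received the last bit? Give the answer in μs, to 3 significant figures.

13000 μs

L = 9000 × 8 = 72000 bits.
Transmission delay per hop = L/R = 72000/480000000 = 150 μs; 4 hops → 600 μs.
Propagation delays (d/s per hop): 40, 6.06061, 5200, 0.0161905 μs; sum = 5246.08 μs.
Processing at 3 router(s): 3 × 2.4 ms = 7200 μs.
End-to-end = 13000 μs.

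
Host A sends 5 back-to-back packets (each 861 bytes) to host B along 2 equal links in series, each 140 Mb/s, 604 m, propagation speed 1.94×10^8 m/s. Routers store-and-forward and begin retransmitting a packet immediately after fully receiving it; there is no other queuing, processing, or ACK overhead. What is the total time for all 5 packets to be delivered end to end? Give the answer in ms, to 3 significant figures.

Per-hop transmission t_tx = L/R = 6888/140000000 = 0.0492 ms.
Per-hop propagation t_prop = 604/194000000 = 0.0031134 ms.
Pipeline fill: first packet needs 2·t_tx to clear all hops; remaining 4 packets each add one t_tx.
Total = (2+5-1)·t_tx + 2·t_prop = 6·0.0492 + 2·0.0031134 = 0.301 ms.

0.301 ms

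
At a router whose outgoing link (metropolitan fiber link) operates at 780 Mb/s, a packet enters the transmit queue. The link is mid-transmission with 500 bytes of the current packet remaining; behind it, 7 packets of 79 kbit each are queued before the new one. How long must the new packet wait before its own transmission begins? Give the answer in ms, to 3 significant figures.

0.714 ms

Each queued packet: L/R = 79000/780000000 = 0.101282 ms.
7 queued → 0.708974 ms.
Plus remaining 4000 bits of current packet: 0.00512821 ms.
Queuing delay = 0.714 ms.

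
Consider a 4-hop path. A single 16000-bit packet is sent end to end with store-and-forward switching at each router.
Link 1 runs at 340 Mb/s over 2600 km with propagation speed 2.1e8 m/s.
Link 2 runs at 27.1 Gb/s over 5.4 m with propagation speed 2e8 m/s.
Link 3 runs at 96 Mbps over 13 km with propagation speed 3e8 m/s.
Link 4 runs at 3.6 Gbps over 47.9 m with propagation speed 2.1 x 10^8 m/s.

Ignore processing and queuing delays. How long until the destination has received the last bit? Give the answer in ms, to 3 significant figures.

12.6 ms

Transmission delays (L/R per hop): 0.0470588, 0.000590406, 0.166667, 0.00444444 ms; sum = 0.21876 ms.
Propagation delays (d/s per hop): 12.381, 2.7e-05, 0.0433333, 0.000228095 ms; sum = 12.4245 ms.
End-to-end = 12.6 ms.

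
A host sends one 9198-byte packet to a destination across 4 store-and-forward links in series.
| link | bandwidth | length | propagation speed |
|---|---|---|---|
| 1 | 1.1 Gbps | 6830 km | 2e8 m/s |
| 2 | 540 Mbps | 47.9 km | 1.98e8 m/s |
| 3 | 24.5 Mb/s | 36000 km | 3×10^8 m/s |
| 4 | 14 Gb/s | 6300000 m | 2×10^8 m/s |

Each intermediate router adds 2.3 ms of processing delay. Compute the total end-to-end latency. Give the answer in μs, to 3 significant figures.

L = 9198 × 8 = 73584 bits.
Transmission delays (L/R per hop): 66.8945, 136.267, 3003.43, 5.256 μs; sum = 3211.85 μs.
Propagation delays (d/s per hop): 34150, 241.919, 120000, 31500 μs; sum = 185892 μs.
Processing at 3 router(s): 3 × 2.3 ms = 6900 μs.
End-to-end = 196000 μs.

196000 μs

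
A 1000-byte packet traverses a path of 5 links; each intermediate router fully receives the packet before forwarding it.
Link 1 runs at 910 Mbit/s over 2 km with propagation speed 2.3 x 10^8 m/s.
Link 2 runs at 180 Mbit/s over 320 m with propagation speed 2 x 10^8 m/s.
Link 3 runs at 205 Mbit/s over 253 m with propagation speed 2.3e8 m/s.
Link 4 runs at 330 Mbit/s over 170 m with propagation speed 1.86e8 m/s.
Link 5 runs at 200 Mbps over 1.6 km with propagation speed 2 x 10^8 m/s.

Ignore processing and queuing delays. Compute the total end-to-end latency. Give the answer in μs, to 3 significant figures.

L = 1000 × 8 = 8000 bits.
Transmission delays (L/R per hop): 8.79121, 44.4444, 39.0244, 24.2424, 40 μs; sum = 156.502 μs.
Propagation delays (d/s per hop): 8.69565, 1.6, 1.1, 0.913978, 8 μs; sum = 20.3096 μs.
End-to-end = 177 μs.

177 μs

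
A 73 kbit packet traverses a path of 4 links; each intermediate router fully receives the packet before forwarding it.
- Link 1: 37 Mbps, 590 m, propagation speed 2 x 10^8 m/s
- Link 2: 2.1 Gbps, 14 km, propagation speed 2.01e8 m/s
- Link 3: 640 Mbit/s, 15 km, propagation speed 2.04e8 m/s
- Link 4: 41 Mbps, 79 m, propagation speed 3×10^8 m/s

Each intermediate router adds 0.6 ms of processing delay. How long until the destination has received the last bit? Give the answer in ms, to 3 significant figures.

L = 73000 bits.
Transmission delays (L/R per hop): 1.97297, 0.0347619, 0.114063, 1.78049 ms; sum = 3.90229 ms.
Propagation delays (d/s per hop): 0.00295, 0.0696517, 0.0735294, 0.000263333 ms; sum = 0.146394 ms.
Processing at 3 router(s): 3 × 0.6 ms = 1.8 ms.
End-to-end = 5.85 ms.

5.85 ms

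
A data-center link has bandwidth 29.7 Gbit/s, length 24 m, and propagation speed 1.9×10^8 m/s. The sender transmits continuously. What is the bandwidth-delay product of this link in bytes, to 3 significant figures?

Propagation delay = 24 / 190000000 = 1.26316e-07 s.
BDP = R × t_prop = 29700000000 × 1.26316e-07 = 3751.58 bits.
In bytes: 3751.58/8 = 469 bytes.

469 bytes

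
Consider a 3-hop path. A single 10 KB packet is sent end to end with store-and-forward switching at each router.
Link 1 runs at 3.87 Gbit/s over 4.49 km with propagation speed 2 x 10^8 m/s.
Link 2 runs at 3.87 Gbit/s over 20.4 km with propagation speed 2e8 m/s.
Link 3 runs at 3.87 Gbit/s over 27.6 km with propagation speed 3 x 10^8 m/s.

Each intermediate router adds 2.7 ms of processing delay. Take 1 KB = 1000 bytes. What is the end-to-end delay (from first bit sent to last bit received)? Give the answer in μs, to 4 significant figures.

5678 μs

L = 80000 bits.
Transmission delay per hop = L/R = 80000/3870000000 = 20.6718 μs; 3 hops → 62.0155 μs.
Propagation delays (d/s per hop): 22.45, 102, 92 μs; sum = 216.45 μs.
Processing at 2 router(s): 2 × 2.7 ms = 5400 μs.
End-to-end = 5678 μs.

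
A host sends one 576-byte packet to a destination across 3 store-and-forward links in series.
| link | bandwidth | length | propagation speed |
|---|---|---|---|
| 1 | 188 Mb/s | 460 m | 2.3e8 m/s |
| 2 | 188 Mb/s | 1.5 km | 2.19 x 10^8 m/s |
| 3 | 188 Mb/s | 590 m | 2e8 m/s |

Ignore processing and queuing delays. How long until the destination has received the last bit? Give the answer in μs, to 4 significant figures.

85.33 μs

L = 576 × 8 = 4608 bits.
Transmission delay per hop = L/R = 4608/188000000 = 24.5106 μs; 3 hops → 73.5319 μs.
Propagation delays (d/s per hop): 2, 6.84932, 2.95 μs; sum = 11.7993 μs.
End-to-end = 85.33 μs.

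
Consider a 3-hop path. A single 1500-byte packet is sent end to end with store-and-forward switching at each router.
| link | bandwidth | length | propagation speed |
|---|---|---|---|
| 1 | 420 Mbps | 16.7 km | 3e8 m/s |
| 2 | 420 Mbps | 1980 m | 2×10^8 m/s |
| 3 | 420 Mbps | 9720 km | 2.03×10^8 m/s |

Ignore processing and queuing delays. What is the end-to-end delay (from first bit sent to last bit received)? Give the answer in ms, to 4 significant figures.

L = 1500 × 8 = 12000 bits.
Transmission delay per hop = L/R = 12000/420000000 = 0.0285714 ms; 3 hops → 0.0857143 ms.
Propagation delays (d/s per hop): 0.0556667, 0.0099, 47.8818 ms; sum = 47.9473 ms.
End-to-end = 48.03 ms.

48.03 ms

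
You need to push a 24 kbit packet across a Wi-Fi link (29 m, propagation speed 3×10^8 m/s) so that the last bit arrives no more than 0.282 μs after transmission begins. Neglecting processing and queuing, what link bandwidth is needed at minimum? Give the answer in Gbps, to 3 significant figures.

129 Gbps

Propagation delay = 29 / 300000000 = 0.0966667 μs.
Transmission budget = 0.282 − 0.0966667 = 0.185333 μs.
R ≥ L / t_tx = 24000 bits / 1.85333e-07 s = 129 Gbps.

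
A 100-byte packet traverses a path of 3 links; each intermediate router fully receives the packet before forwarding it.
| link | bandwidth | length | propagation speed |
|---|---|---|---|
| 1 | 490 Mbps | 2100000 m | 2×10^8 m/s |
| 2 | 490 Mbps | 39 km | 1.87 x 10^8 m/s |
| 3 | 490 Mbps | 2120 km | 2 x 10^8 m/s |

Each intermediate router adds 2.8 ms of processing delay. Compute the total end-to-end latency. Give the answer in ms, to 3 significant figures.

L = 100 × 8 = 800 bits.
Transmission delay per hop = L/R = 800/490000000 = 0.00163265 ms; 3 hops → 0.00489796 ms.
Propagation delays (d/s per hop): 10.5, 0.208556, 10.6 ms; sum = 21.3086 ms.
Processing at 2 router(s): 2 × 2.8 ms = 5.6 ms.
End-to-end = 26.9 ms.

26.9 ms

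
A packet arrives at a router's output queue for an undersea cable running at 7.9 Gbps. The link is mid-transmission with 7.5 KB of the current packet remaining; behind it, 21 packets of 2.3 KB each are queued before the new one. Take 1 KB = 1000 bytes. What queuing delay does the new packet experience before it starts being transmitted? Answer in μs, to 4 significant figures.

Each queued packet: L/R = 18400/7900000000 = 2.32911 μs.
21 queued → 48.9114 μs.
Plus remaining 60000 bits of current packet: 7.59494 μs.
Queuing delay = 56.51 μs.

56.51 μs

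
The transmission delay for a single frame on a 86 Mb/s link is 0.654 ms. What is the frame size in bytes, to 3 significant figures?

7030 bytes

L = R × t_tx = 86000000 b/s × 0.000654 s = 56244 bits.
In bytes: 56244 / 8 = 7030 bytes.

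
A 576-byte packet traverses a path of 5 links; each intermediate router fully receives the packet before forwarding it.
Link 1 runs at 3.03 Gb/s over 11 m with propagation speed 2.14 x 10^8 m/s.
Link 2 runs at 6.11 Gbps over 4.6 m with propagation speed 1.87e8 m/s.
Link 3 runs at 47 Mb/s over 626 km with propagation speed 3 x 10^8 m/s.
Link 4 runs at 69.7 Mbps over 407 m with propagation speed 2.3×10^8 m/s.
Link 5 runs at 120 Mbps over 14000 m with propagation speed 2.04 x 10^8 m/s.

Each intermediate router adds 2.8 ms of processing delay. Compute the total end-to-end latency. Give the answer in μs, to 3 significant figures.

L = 576 × 8 = 4608 bits.
Transmission delays (L/R per hop): 1.52079, 0.754173, 98.0426, 66.1119, 38.4 μs; sum = 204.829 μs.
Propagation delays (d/s per hop): 0.0514019, 0.0245989, 2086.67, 1.76957, 68.6275 μs; sum = 2157.14 μs.
Processing at 4 router(s): 4 × 2.8 ms = 11200 μs.
End-to-end = 13600 μs.

13600 μs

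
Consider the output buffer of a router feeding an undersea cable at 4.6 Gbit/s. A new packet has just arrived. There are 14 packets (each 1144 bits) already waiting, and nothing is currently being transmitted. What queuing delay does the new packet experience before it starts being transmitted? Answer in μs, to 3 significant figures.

3.48 μs

Each queued packet: L/R = 1144/4600000000 = 0.248696 μs.
14 queued → 3.48174 μs.
Queuing delay = 3.48 μs.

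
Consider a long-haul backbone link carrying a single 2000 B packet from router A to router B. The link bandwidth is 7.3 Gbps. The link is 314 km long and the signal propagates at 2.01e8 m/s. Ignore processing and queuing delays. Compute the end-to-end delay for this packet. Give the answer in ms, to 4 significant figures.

1.564 ms

L = 2000 × 8 = 16000 bits.
Transmission delay = L/R = 16000 / 7300000000 = 0.00219178 ms.
Propagation delay = d/s = 314000 m / 2.01e+08 m/s = 1.56219 ms.
Total = 1.564 ms.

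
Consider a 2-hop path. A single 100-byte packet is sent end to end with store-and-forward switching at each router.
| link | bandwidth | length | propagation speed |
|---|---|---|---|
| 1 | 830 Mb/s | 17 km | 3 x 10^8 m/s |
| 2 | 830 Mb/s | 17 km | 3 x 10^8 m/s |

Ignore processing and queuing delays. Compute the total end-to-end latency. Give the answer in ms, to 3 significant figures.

0.115 ms

L = 100 × 8 = 800 bits.
Transmission delay per hop = L/R = 800/830000000 = 0.000963855 ms; 2 hops → 0.00192771 ms.
Propagation delays (d/s per hop): 0.0566667, 0.0566667 ms; sum = 0.113333 ms.
End-to-end = 0.115 ms.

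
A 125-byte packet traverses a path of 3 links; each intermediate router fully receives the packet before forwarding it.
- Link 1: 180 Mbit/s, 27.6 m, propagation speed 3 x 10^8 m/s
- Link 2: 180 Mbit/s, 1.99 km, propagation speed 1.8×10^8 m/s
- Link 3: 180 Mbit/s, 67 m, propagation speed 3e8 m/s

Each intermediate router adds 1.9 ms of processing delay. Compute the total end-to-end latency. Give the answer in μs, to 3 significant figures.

L = 125 × 8 = 1000 bits.
Transmission delay per hop = L/R = 1000/180000000 = 5.55556 μs; 3 hops → 16.6667 μs.
Propagation delays (d/s per hop): 0.092, 11.0556, 0.223333 μs; sum = 11.3709 μs.
Processing at 2 router(s): 2 × 1.9 ms = 3800 μs.
End-to-end = 3830 μs.

3830 μs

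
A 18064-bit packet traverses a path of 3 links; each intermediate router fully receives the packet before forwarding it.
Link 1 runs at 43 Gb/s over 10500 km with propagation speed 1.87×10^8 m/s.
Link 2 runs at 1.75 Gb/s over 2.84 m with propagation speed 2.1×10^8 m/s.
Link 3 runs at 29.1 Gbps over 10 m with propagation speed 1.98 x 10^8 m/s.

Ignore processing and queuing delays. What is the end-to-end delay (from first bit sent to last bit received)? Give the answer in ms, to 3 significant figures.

56.2 ms

Transmission delays (L/R per hop): 0.000420093, 0.0103223, 0.000620756 ms; sum = 0.0113631 ms.
Propagation delays (d/s per hop): 56.1497, 1.35238e-05, 5.05051e-05 ms; sum = 56.1498 ms.
End-to-end = 56.2 ms.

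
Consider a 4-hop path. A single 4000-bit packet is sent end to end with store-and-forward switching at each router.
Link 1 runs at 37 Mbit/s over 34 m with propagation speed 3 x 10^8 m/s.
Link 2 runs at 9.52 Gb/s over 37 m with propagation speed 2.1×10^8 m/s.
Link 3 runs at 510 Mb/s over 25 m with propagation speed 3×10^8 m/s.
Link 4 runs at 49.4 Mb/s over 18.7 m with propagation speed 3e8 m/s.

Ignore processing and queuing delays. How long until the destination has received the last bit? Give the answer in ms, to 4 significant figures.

0.1978 ms

Transmission delays (L/R per hop): 0.108108, 0.000420168, 0.00784314, 0.0809717 ms; sum = 0.197343 ms.
Propagation delays (d/s per hop): 0.000113333, 0.00017619, 8.33333e-05, 6.23333e-05 ms; sum = 0.00043519 ms.
End-to-end = 0.1978 ms.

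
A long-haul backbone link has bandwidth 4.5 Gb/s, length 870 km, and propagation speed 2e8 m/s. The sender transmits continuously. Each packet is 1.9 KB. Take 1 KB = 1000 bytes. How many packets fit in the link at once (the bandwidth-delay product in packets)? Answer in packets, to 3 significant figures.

1290 packets

Propagation delay = 870000 / 200000000 = 0.00435 s.
BDP = R × t_prop = 4500000000 × 0.00435 = 19575000 bits.
In packets of 15200 bits: 1290 packets.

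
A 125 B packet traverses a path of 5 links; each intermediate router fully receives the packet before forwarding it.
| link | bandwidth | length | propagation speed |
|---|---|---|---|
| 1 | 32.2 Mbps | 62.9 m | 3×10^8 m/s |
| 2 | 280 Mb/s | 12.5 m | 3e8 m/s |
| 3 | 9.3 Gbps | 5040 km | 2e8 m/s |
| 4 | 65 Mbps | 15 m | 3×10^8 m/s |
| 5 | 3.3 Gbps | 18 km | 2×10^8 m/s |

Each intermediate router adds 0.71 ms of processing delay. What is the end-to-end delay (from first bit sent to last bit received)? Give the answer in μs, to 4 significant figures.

28180 μs

L = 125 × 8 = 1000 bits.
Transmission delays (L/R per hop): 31.0559, 3.57143, 0.107527, 15.3846, 0.30303 μs; sum = 50.4225 μs.
Propagation delays (d/s per hop): 0.209667, 0.0416667, 25200, 0.05, 90 μs; sum = 25290.3 μs.
Processing at 4 router(s): 4 × 0.71 ms = 2840 μs.
End-to-end = 28180 μs.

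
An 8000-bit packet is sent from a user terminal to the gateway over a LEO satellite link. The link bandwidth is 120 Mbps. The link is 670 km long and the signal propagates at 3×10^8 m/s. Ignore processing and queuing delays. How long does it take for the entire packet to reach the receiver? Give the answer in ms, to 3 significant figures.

Transmission delay = L/R = 8000 / 120000000 = 0.0666667 ms.
Propagation delay = d/s = 670000 m / 300000000 m/s = 2.23333 ms.
Total = 2.30 ms.

2.30 ms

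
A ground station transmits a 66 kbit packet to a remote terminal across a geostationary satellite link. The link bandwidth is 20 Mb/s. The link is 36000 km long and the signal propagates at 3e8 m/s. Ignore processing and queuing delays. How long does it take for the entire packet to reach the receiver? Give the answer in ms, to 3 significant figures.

L = 66000 bits.
Transmission delay = L/R = 66000 / 20000000 = 3.3 ms.
Propagation delay = d/s = 36000000 m / 300000000 m/s = 120 ms.
Total = 123 ms.

123 ms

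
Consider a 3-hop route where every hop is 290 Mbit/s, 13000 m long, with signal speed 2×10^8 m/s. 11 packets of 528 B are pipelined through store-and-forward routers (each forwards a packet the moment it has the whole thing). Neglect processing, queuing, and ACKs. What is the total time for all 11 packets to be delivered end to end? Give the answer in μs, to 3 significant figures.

Per-hop transmission t_tx = L/R = 4224/290000000 = 14.5655 μs.
Per-hop propagation t_prop = 13000/200000000 = 65 μs.
Pipeline fill: first packet needs 3·t_tx to clear all hops; remaining 10 packets each add one t_tx.
Total = (3+11-1)·t_tx + 3·t_prop = 13·14.5655 + 3·65 = 384 μs.

384 μs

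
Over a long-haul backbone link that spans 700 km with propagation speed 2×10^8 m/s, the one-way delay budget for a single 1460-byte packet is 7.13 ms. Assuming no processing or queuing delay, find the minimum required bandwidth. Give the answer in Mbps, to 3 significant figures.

3.22 Mbps

L = 11680 bits.
Propagation delay = 700000 / 200000000 = 3.5 ms.
Transmission budget = 7.13 − 3.5 = 3.63 ms.
R ≥ L / t_tx = 11680 bits / 0.00363 s = 3.22 Mbps.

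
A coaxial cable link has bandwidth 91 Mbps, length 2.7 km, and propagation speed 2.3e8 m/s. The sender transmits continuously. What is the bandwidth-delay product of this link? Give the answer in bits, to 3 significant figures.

1070 bits

Propagation delay = 2700 / 2.3e+08 = 1.17391e-05 s.
BDP = R × t_prop = 91000000 × 1.17391e-05 = 1068.26 bits.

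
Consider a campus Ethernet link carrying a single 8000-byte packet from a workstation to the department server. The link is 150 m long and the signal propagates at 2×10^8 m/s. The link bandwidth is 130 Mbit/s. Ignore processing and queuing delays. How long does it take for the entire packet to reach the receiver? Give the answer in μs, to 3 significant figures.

493 μs

L = 8000 × 8 = 64000 bits.
Transmission delay = L/R = 64000 / 130000000 = 492.308 μs.
Propagation delay = d/s = 150 m / 200000000 m/s = 0.75 μs.
Total = 493 μs.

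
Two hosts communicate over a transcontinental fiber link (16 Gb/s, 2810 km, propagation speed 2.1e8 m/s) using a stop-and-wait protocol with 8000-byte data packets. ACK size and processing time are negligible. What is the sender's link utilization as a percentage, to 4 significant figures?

t_tx = L/R = 64000/16000000000 = 4e-06 s.
t_prop = 2810000/210000000 = 0.013381 s; RTT = 0.0267619 s.
Cycle = t_tx + RTT = 0.0267659 s.
Utilization = t_tx / cycle = 4e-06/0.0267659 = 0.01494 %.

0.01494 %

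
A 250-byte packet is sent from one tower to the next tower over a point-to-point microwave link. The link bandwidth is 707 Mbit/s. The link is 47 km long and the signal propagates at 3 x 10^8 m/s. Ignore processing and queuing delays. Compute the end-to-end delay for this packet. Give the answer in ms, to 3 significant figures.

L = 250 × 8 = 2000 bits.
Transmission delay = L/R = 2000 / 707000000 = 0.00282885 ms.
Propagation delay = d/s = 47000 m / 300000000 m/s = 0.156667 ms.
Total = 0.159 ms.

0.159 ms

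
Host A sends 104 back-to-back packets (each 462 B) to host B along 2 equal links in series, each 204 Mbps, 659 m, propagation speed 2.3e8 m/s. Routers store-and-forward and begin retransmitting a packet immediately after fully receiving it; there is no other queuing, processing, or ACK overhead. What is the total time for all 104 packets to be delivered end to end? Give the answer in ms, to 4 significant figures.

Per-hop transmission t_tx = L/R = 3696/204000000 = 0.0181176 ms.
Per-hop propagation t_prop = 659/2.3e+08 = 0.00286522 ms.
Pipeline fill: first packet needs 2·t_tx to clear all hops; remaining 103 packets each add one t_tx.
Total = (2+104-1)·t_tx + 2·t_prop = 105·0.0181176 + 2·0.00286522 = 1.908 ms.

1.908 ms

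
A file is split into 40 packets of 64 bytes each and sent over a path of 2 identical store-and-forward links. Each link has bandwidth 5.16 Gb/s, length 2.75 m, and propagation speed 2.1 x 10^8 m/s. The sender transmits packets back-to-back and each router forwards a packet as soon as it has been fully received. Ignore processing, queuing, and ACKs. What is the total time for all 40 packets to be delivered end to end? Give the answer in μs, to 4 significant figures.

Per-hop transmission t_tx = L/R = 512/5160000000 = 0.0992248 μs.
Per-hop propagation t_prop = 2.75/210000000 = 0.0130952 μs.
Pipeline fill: first packet needs 2·t_tx to clear all hops; remaining 39 packets each add one t_tx.
Total = (2+40-1)·t_tx + 2·t_prop = 41·0.0992248 + 2·0.0130952 = 4.094 μs.

4.094 μs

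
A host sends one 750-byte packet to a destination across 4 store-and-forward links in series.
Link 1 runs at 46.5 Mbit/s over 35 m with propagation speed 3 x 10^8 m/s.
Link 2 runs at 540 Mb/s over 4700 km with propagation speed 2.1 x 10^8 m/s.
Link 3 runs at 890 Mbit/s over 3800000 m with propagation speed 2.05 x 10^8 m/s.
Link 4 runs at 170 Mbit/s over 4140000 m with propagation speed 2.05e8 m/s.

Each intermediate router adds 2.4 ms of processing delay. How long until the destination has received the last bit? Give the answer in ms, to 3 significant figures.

L = 750 × 8 = 6000 bits.
Transmission delays (L/R per hop): 0.129032, 0.0111111, 0.00674157, 0.0352941 ms; sum = 0.182179 ms.
Propagation delays (d/s per hop): 0.000116667, 22.381, 18.5366, 20.1951 ms; sum = 61.1128 ms.
Processing at 3 router(s): 3 × 2.4 ms = 7.2 ms.
End-to-end = 68.5 ms.

68.5 ms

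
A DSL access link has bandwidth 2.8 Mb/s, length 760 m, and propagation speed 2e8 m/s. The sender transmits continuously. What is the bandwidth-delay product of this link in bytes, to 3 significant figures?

1.33 bytes

Propagation delay = 760 / 200000000 = 3.8e-06 s.
BDP = R × t_prop = 2800000 × 3.8e-06 = 10.64 bits.
In bytes: 10.64/8 = 1.33 bytes.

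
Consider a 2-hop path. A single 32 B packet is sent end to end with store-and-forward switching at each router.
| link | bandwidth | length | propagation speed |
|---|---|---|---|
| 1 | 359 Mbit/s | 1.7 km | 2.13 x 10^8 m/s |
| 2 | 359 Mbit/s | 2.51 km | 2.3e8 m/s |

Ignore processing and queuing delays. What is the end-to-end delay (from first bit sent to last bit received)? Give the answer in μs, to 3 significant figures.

L = 32 × 8 = 256 bits.
Transmission delay per hop = L/R = 256/359000000 = 0.713092 μs; 2 hops → 1.42618 μs.
Propagation delays (d/s per hop): 7.98122, 10.913 μs; sum = 18.8943 μs.
End-to-end = 20.3 μs.

20.3 μs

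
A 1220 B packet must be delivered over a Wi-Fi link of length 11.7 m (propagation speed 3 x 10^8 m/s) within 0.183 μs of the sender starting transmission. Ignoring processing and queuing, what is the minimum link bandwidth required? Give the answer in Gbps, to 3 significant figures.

67.8 Gbps

L = 9760 bits.
Propagation delay = 11.7 / 300000000 = 0.039 μs.
Transmission budget = 0.183 − 0.039 = 0.144 μs.
R ≥ L / t_tx = 9760 bits / 1.44e-07 s = 67.8 Gbps.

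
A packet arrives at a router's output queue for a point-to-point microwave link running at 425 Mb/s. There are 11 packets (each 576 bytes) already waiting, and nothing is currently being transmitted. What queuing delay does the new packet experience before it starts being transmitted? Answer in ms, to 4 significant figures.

0.1193 ms

Each queued packet: L/R = 4608/425000000 = 0.0108424 ms.
11 queued → 0.119266 ms.
Queuing delay = 0.1193 ms.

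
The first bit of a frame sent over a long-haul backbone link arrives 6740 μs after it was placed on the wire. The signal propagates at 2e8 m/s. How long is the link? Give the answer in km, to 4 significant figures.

d = s × t_prop = 200000000 × 0.00674 = 1348 km.

1348 km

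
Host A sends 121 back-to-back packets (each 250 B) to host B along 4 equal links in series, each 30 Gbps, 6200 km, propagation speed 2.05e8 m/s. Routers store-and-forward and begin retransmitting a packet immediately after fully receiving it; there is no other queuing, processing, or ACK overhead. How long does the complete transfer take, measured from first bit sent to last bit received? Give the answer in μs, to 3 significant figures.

Per-hop transmission t_tx = L/R = 2000/30000000000 = 0.0666667 μs.
Per-hop propagation t_prop = 6200000/2.05e+08 = 30243.9 μs.
Pipeline fill: first packet needs 4·t_tx to clear all hops; remaining 120 packets each add one t_tx.
Total = (4+121-1)·t_tx + 4·t_prop = 124·0.0666667 + 4·30243.9 = 121000 μs.

121000 μs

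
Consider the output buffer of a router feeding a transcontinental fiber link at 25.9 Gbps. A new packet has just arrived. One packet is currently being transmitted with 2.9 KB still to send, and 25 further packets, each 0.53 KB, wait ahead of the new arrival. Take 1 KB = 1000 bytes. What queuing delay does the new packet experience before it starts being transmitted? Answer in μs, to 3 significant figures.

4.99 μs

Each queued packet: L/R = 4240/25900000000 = 0.163707 μs.
25 queued → 4.09266 μs.
Plus remaining 23200 bits of current packet: 0.895753 μs.
Queuing delay = 4.99 μs.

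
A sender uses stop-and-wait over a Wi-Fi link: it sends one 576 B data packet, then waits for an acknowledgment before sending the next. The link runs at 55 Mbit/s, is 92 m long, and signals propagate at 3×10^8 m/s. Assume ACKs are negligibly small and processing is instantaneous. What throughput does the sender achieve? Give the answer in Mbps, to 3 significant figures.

t_tx = L/R = 4608/55000000 = 8.37818e-05 s.
t_prop = 92/300000000 = 3.06667e-07 s; RTT = 6.13333e-07 s.
Cycle = t_tx + RTT = 8.43952e-05 s.
Throughput = L / cycle = 4608 / 8.43952e-05 = 54.6 Mbps.

54.6 Mbps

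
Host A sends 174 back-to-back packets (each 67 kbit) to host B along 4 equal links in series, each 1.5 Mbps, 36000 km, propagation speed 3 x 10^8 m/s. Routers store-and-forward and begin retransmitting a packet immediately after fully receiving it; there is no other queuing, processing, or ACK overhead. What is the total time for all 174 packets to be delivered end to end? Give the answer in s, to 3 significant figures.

8.39 s

Per-hop transmission t_tx = L/R = 67000/1500000 = 0.0446667 s.
Per-hop propagation t_prop = 36000000/300000000 = 0.12 s.
Pipeline fill: first packet needs 4·t_tx to clear all hops; remaining 173 packets each add one t_tx.
Total = (4+174-1)·t_tx + 4·t_prop = 177·0.0446667 + 4·0.12 = 8.39 s.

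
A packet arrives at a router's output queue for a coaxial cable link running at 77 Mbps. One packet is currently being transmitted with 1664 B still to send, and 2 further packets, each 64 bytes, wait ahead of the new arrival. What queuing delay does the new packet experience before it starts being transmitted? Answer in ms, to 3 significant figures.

Each queued packet: L/R = 512/77000000 = 0.00664935 ms.
2 queued → 0.0132987 ms.
Plus remaining 13312 bits of current packet: 0.172883 ms.
Queuing delay = 0.186 ms.

0.186 ms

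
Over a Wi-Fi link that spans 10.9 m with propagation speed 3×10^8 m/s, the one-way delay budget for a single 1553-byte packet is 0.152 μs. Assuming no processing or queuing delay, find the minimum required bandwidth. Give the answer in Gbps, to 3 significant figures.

L = 12424 bits.
Propagation delay = 10.9 / 300000000 = 0.0363333 μs.
Transmission budget = 0.152 − 0.0363333 = 0.115667 μs.
R ≥ L / t_tx = 12424 bits / 1.15667e-07 s = 107 Gbps.

107 Gbps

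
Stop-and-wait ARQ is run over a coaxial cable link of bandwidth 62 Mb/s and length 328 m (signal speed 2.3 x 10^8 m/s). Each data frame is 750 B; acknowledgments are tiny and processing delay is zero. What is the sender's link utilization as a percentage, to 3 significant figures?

t_tx = L/R = 6000/62000000 = 9.67742e-05 s.
t_prop = 328/2.3e+08 = 1.42609e-06 s; RTT = 2.85217e-06 s.
Cycle = t_tx + RTT = 9.96264e-05 s.
Utilization = t_tx / cycle = 9.67742e-05/9.96264e-05 = 97.1 %.

97.1 %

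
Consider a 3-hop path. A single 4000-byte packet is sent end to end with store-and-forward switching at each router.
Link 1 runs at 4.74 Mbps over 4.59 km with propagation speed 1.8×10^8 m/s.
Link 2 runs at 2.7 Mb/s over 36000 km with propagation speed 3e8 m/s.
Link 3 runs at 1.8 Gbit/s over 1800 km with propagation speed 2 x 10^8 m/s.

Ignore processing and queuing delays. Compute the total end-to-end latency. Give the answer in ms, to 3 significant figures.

148 ms

L = 4000 × 8 = 32000 bits.
Transmission delays (L/R per hop): 6.75105, 11.8519, 0.0177778 ms; sum = 18.6207 ms.
Propagation delays (d/s per hop): 0.0255, 120, 9 ms; sum = 129.026 ms.
End-to-end = 148 ms.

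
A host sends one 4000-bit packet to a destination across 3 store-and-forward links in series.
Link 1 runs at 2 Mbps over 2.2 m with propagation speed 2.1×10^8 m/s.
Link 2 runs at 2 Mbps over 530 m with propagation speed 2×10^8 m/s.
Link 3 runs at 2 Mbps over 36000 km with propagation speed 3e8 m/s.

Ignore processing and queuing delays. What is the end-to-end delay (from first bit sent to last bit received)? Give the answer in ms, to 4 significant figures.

126.0 ms

Transmission delay per hop = L/R = 4000/2000000 = 2 ms; 3 hops → 6 ms.
Propagation delays (d/s per hop): 1.04762e-05, 0.00265, 120 ms; sum = 120.003 ms.
End-to-end = 126.0 ms.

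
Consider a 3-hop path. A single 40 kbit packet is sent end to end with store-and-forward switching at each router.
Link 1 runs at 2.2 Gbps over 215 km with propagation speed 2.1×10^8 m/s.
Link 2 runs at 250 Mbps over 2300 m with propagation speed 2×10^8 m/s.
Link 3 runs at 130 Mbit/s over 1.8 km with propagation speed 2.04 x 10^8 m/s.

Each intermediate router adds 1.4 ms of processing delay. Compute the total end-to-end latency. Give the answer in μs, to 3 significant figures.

4330 μs

L = 40000 bits.
Transmission delays (L/R per hop): 18.1818, 160, 307.692 μs; sum = 485.874 μs.
Propagation delays (d/s per hop): 1023.81, 11.5, 8.82353 μs; sum = 1044.13 μs.
Processing at 2 router(s): 2 × 1.4 ms = 2800 μs.
End-to-end = 4330 μs.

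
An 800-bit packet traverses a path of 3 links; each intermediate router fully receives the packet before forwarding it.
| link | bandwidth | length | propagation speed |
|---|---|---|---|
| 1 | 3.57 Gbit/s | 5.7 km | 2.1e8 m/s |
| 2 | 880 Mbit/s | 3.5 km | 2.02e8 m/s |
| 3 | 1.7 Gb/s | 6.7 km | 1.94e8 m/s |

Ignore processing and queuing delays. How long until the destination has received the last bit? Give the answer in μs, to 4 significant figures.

Transmission delays (L/R per hop): 0.22409, 0.909091, 0.470588 μs; sum = 1.60377 μs.
Propagation delays (d/s per hop): 27.1429, 17.3267, 34.5361 μs; sum = 79.0057 μs.
End-to-end = 80.61 μs.

80.61 μs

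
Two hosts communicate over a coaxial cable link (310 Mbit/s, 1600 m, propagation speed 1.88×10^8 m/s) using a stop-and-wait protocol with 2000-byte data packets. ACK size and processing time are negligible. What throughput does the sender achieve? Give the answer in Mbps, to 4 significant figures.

t_tx = L/R = 16000/310000000 = 5.16129e-05 s.
t_prop = 1600/188000000 = 8.51064e-06 s; RTT = 1.70213e-05 s.
Cycle = t_tx + RTT = 6.86342e-05 s.
Throughput = L / cycle = 16000 / 6.86342e-05 = 233.1 Mbps.

233.1 Mbps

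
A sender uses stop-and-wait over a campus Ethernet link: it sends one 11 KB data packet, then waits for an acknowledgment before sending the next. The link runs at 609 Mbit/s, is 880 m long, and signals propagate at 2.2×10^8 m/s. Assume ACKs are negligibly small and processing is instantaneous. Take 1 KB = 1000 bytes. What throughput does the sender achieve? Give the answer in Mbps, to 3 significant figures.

t_tx = L/R = 88000/609000000 = 0.000144499 s.
t_prop = 880/2.2e+08 = 4e-06 s; RTT = 8e-06 s.
Cycle = t_tx + RTT = 0.000152499 s.
Throughput = L / cycle = 88000 / 0.000152499 = 577 Mbps.

577 Mbps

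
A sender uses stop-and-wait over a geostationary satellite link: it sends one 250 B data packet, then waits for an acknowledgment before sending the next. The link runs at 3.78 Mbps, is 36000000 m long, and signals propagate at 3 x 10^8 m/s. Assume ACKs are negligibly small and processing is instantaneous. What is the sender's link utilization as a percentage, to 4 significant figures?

0.2200 %

t_tx = L/R = 2000/3780000 = 0.000529101 s.
t_prop = 36000000/300000000 = 0.12 s; RTT = 0.24 s.
Cycle = t_tx + RTT = 0.240529 s.
Utilization = t_tx / cycle = 0.000529101/0.240529 = 0.2200 %.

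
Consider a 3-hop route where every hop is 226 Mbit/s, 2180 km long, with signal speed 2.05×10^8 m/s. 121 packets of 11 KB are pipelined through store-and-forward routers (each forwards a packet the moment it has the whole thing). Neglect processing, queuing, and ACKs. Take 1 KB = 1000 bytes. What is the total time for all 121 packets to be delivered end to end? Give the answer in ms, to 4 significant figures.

Per-hop transmission t_tx = L/R = 88000/226000000 = 0.389381 ms.
Per-hop propagation t_prop = 2180000/2.05e+08 = 10.6341 ms.
Pipeline fill: first packet needs 3·t_tx to clear all hops; remaining 120 packets each add one t_tx.
Total = (3+121-1)·t_tx + 3·t_prop = 123·0.389381 + 3·10.6341 = 79.80 ms.

79.80 ms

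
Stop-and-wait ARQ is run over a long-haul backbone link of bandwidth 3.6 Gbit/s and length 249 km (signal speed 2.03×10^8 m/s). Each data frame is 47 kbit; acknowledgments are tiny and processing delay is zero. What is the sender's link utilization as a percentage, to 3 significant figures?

0.529 %

t_tx = L/R = 47000/3600000000 = 1.30556e-05 s.
t_prop = 249000/2.03e+08 = 0.0012266 s; RTT = 0.0024532 s.
Cycle = t_tx + RTT = 0.00246626 s.
Utilization = t_tx / cycle = 1.30556e-05/0.00246626 = 0.529 %.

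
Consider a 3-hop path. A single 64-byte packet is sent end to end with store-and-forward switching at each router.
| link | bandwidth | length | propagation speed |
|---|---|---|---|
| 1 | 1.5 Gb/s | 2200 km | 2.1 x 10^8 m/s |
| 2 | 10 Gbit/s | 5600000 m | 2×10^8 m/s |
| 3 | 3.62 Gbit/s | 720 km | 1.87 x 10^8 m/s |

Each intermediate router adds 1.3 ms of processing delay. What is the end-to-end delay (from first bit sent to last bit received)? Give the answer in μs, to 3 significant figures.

L = 64 × 8 = 512 bits.
Transmission delays (L/R per hop): 0.341333, 0.0512, 0.141436 μs; sum = 0.53397 μs.
Propagation delays (d/s per hop): 10476.2, 28000, 3850.27 μs; sum = 42326.5 μs.
Processing at 2 router(s): 2 × 1.3 ms = 2600 μs.
End-to-end = 44900 μs.

44900 μs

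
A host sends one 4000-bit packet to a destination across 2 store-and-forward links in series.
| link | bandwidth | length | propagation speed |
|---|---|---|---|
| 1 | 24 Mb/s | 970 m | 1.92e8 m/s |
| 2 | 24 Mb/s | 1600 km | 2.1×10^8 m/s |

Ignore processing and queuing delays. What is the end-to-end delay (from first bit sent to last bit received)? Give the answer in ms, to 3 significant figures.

7.96 ms

Transmission delay per hop = L/R = 4000/24000000 = 0.166667 ms; 2 hops → 0.333333 ms.
Propagation delays (d/s per hop): 0.00505208, 7.61905 ms; sum = 7.6241 ms.
End-to-end = 7.96 ms.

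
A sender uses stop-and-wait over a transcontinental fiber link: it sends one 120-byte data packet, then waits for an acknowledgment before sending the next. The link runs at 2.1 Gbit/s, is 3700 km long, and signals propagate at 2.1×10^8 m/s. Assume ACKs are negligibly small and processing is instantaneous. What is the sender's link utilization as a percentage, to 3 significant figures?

0.00130 %

t_tx = L/R = 960/2100000000 = 4.57143e-07 s.
t_prop = 3700000/210000000 = 0.017619 s; RTT = 0.0352381 s.
Cycle = t_tx + RTT = 0.0352386 s.
Utilization = t_tx / cycle = 4.57143e-07/0.0352386 = 0.00130 %.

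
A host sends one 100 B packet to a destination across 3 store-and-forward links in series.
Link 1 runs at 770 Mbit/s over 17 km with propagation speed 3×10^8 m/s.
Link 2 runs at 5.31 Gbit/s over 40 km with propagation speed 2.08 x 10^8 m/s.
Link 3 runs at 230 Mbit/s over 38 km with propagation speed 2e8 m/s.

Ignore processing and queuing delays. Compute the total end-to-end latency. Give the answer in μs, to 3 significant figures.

444 μs

L = 100 × 8 = 800 bits.
Transmission delays (L/R per hop): 1.03896, 0.150659, 3.47826 μs; sum = 4.66788 μs.
Propagation delays (d/s per hop): 56.6667, 192.308, 190 μs; sum = 438.974 μs.
End-to-end = 444 μs.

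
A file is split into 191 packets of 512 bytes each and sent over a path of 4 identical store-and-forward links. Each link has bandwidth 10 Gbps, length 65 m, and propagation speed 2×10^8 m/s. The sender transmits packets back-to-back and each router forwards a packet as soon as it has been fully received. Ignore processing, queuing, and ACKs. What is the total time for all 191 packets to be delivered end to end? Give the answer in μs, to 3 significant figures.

80.8 μs

Per-hop transmission t_tx = L/R = 4096/10000000000 = 0.4096 μs.
Per-hop propagation t_prop = 65/200000000 = 0.325 μs.
Pipeline fill: first packet needs 4·t_tx to clear all hops; remaining 190 packets each add one t_tx.
Total = (4+191-1)·t_tx + 4·t_prop = 194·0.4096 + 4·0.325 = 80.8 μs.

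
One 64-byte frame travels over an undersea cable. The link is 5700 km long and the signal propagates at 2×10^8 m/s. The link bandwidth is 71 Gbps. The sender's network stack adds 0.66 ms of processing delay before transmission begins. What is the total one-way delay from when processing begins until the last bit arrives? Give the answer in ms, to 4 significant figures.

29.16 ms

L = 64 × 8 = 512 bits.
Transmission delay = L/R = 512 / 71000000000 = 7.21127e-06 ms.
Propagation delay = d/s = 5700000 m / 200000000 m/s = 28.5 ms.
Plus processing delay 0.66 ms = 0.66 ms.
Total = 29.16 ms.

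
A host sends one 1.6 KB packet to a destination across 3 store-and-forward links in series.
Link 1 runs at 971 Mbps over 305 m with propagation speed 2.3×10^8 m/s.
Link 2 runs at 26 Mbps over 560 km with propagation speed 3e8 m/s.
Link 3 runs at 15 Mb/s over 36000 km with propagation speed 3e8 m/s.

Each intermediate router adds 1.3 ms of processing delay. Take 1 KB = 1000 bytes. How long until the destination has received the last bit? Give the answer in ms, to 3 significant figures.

126 ms

L = 12800 bits.
Transmission delays (L/R per hop): 0.0131823, 0.492308, 0.853333 ms; sum = 1.35882 ms.
Propagation delays (d/s per hop): 0.00132609, 1.86667, 120 ms; sum = 121.868 ms.
Processing at 2 router(s): 2 × 1.3 ms = 2.6 ms.
End-to-end = 126 ms.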